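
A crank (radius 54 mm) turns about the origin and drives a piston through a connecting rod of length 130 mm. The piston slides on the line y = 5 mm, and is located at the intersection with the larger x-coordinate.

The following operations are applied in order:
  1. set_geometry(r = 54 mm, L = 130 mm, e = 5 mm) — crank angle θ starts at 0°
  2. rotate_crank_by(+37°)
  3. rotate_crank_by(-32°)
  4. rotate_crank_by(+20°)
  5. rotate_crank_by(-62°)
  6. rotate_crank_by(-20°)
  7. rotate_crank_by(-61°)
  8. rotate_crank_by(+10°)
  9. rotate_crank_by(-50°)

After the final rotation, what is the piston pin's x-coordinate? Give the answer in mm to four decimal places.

set_geometry: r = 54 mm, L = 130 mm, e = 5 mm; θ ← 0°
rotate_crank_by(+37°): θ ← 0° +37° = 37°
rotate_crank_by(-32°): θ ← 37° -32° = 5°
rotate_crank_by(+20°): θ ← 5° +20° = 25°
rotate_crank_by(-62°): θ ← 25° -62° = -37°
rotate_crank_by(-20°): θ ← -37° -20° = -57°
rotate_crank_by(-61°): θ ← -57° -61° = -118°
rotate_crank_by(+10°): θ ← -118° +10° = -108°
rotate_crank_by(-50°): θ ← -108° -50° = -158°
crank pin P = (r cos θ, r sin θ) = (-50.067928, -20.228756)
h = r sin θ − e = -20.228756 − 5 = -25.228756
x = r cos θ + √(L² − h²) = -50.067928 + √(16900.0 − 636.4901) = -50.067928 + 127.528467 = 77.460539

77.4605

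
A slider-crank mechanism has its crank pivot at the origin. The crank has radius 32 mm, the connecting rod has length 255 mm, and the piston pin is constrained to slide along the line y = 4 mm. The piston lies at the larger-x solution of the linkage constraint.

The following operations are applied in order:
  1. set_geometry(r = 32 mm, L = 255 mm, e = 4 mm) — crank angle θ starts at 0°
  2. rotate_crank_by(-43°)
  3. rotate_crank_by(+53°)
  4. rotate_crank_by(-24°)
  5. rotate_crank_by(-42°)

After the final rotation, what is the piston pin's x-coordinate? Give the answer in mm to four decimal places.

271.0601

set_geometry: r = 32 mm, L = 255 mm, e = 4 mm; θ ← 0°
rotate_crank_by(-43°): θ ← 0° -43° = -43°
rotate_crank_by(+53°): θ ← -43° +53° = 10°
rotate_crank_by(-24°): θ ← 10° -24° = -14°
rotate_crank_by(-42°): θ ← -14° -42° = -56°
crank pin P = (r cos θ, r sin θ) = (17.894173, -26.529202)
h = r sin θ − e = -26.529202 − 4 = -30.529202
x = r cos θ + √(L² − h²) = 17.894173 + √(65025.0 − 932.0322) = 17.894173 + 253.165890 = 271.060063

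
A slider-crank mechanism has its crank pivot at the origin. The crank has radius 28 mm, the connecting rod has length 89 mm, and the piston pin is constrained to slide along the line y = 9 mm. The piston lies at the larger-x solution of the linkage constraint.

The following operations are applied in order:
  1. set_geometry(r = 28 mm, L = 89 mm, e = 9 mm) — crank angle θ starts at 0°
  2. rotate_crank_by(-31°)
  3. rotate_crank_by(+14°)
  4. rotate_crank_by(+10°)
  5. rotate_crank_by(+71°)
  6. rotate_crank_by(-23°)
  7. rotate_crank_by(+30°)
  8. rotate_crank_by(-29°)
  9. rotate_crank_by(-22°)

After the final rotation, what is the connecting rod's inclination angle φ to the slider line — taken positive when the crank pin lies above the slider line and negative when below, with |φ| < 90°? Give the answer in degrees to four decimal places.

set_geometry: r = 28 mm, L = 89 mm, e = 9 mm; θ ← 0°
rotate_crank_by(-31°): θ ← 0° -31° = -31°
rotate_crank_by(+14°): θ ← -31° +14° = -17°
rotate_crank_by(+10°): θ ← -17° +10° = -7°
rotate_crank_by(+71°): θ ← -7° +71° = 64°
rotate_crank_by(-23°): θ ← 64° -23° = 41°
rotate_crank_by(+30°): θ ← 41° +30° = 71°
rotate_crank_by(-29°): θ ← 71° -29° = 42°
rotate_crank_by(-22°): θ ← 42° -22° = 20°
crank pin P = (r cos θ, r sin θ) = (26.311393, 9.576564)
h = r sin θ − e = 9.576564 − 9 = 0.576564
sin φ = h / L = 0.576564 / 89 = 0.00647825
φ = arcsin(0.00647825) = 0.371179°

0.3712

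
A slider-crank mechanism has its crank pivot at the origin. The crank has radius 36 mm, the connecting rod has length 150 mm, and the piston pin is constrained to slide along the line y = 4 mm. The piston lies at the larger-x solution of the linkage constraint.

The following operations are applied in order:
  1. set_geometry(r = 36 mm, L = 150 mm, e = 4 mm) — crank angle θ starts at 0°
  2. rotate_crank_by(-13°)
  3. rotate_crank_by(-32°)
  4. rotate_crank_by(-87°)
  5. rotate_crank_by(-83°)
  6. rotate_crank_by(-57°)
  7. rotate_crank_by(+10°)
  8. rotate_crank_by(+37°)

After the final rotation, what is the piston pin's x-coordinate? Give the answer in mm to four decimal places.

set_geometry: r = 36 mm, L = 150 mm, e = 4 mm; θ ← 0°
rotate_crank_by(-13°): θ ← 0° -13° = -13°
rotate_crank_by(-32°): θ ← -13° -32° = -45°
rotate_crank_by(-87°): θ ← -45° -87° = -132°
rotate_crank_by(-83°): θ ← -132° -83° = -215°
rotate_crank_by(-57°): θ ← -215° -57° = -272°
rotate_crank_by(+10°): θ ← -272° +10° = -262°
rotate_crank_by(+37°): θ ← -262° +37° = -225°
crank pin P = (r cos θ, r sin θ) = (-25.455844, 25.455844)
h = r sin θ − e = 25.455844 − 4 = 21.455844
x = r cos θ + √(L² − h²) = -25.455844 + √(22500.0 − 460.3532) = -25.455844 + 148.457559 = 123.001715

123.0017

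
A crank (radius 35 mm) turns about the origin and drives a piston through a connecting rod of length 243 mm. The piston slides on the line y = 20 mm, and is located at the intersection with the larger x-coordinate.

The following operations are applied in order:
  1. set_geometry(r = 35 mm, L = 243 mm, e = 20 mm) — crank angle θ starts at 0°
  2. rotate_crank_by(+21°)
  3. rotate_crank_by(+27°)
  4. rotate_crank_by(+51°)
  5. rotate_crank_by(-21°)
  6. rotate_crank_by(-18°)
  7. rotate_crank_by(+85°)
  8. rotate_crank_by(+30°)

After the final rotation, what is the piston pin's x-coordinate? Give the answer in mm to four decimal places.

set_geometry: r = 35 mm, L = 243 mm, e = 20 mm; θ ← 0°
rotate_crank_by(+21°): θ ← 0° +21° = 21°
rotate_crank_by(+27°): θ ← 21° +27° = 48°
rotate_crank_by(+51°): θ ← 48° +51° = 99°
rotate_crank_by(-21°): θ ← 99° -21° = 78°
rotate_crank_by(-18°): θ ← 78° -18° = 60°
rotate_crank_by(+85°): θ ← 60° +85° = 145°
rotate_crank_by(+30°): θ ← 145° +30° = 175°
crank pin P = (r cos θ, r sin θ) = (-34.866814, 3.050451)
h = r sin θ − e = 3.050451 − 20 = -16.949549
x = r cos θ + √(L² − h²) = -34.866814 + √(59049.0 − 287.2872) = -34.866814 + 242.408153 = 207.541339

207.5413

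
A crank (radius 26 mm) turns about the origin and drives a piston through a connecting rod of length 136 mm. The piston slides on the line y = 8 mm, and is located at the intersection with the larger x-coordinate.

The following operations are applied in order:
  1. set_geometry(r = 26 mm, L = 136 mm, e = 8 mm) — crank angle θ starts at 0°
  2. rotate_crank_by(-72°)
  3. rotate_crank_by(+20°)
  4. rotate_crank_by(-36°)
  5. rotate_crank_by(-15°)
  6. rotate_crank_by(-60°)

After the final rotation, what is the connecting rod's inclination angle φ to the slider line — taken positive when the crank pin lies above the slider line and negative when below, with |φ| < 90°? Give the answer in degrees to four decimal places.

set_geometry: r = 26 mm, L = 136 mm, e = 8 mm; θ ← 0°
rotate_crank_by(-72°): θ ← 0° -72° = -72°
rotate_crank_by(+20°): θ ← -72° +20° = -52°
rotate_crank_by(-36°): θ ← -52° -36° = -88°
rotate_crank_by(-15°): θ ← -88° -15° = -103°
rotate_crank_by(-60°): θ ← -103° -60° = -163°
crank pin P = (r cos θ, r sin θ) = (-24.863924, -7.601664)
h = r sin θ − e = -7.601664 − 8 = -15.601664
sin φ = h / L = -15.601664 / 136 = -0.11471812
φ = arcsin(-0.11471812) = -6.587367°

-6.5874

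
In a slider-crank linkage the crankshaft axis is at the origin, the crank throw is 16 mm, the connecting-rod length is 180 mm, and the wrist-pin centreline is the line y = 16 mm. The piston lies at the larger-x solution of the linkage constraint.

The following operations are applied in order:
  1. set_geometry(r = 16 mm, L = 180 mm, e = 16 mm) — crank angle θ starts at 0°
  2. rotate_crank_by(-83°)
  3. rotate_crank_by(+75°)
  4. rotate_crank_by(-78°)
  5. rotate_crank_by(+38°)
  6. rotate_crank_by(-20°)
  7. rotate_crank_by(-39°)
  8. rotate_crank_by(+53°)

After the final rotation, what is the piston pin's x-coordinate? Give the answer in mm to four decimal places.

187.0622

set_geometry: r = 16 mm, L = 180 mm, e = 16 mm; θ ← 0°
rotate_crank_by(-83°): θ ← 0° -83° = -83°
rotate_crank_by(+75°): θ ← -83° +75° = -8°
rotate_crank_by(-78°): θ ← -8° -78° = -86°
rotate_crank_by(+38°): θ ← -86° +38° = -48°
rotate_crank_by(-20°): θ ← -48° -20° = -68°
rotate_crank_by(-39°): θ ← -68° -39° = -107°
rotate_crank_by(+53°): θ ← -107° +53° = -54°
crank pin P = (r cos θ, r sin θ) = (9.404564, -12.944272)
h = r sin θ − e = -12.944272 − 16 = -28.944272
x = r cos θ + √(L² − h²) = 9.404564 + √(32400.0 − 837.7709) = 9.404564 + 177.657618 = 187.062182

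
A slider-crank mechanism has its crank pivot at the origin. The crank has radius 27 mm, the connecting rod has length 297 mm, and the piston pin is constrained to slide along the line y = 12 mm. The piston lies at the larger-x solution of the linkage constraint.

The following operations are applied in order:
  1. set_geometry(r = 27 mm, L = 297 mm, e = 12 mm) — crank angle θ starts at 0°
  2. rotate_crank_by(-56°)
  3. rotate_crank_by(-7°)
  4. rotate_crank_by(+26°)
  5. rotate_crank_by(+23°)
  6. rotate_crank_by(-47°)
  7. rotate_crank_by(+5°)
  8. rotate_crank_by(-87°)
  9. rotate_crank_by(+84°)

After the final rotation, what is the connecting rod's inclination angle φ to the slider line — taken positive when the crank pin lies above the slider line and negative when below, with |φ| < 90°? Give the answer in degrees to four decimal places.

-6.7956

set_geometry: r = 27 mm, L = 297 mm, e = 12 mm; θ ← 0°
rotate_crank_by(-56°): θ ← 0° -56° = -56°
rotate_crank_by(-7°): θ ← -56° -7° = -63°
rotate_crank_by(+26°): θ ← -63° +26° = -37°
rotate_crank_by(+23°): θ ← -37° +23° = -14°
rotate_crank_by(-47°): θ ← -14° -47° = -61°
rotate_crank_by(+5°): θ ← -61° +5° = -56°
rotate_crank_by(-87°): θ ← -56° -87° = -143°
rotate_crank_by(+84°): θ ← -143° +84° = -59°
crank pin P = (r cos θ, r sin θ) = (13.906028, -23.143517)
h = r sin θ − e = -23.143517 − 12 = -35.143517
sin φ = h / L = -35.143517 / 297 = -0.11832834
φ = arcsin(-0.11832834) = -6.795636°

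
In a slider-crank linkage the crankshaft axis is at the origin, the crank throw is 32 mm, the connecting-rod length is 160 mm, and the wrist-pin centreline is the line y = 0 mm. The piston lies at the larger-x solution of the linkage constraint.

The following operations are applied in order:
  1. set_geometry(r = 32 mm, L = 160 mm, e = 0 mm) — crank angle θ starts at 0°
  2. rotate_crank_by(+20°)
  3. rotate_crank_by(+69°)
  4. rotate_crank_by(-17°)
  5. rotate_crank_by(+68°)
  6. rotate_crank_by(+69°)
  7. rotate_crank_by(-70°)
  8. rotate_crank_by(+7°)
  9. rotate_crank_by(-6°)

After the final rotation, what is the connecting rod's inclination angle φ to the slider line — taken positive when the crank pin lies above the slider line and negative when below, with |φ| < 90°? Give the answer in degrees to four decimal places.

7.3862

set_geometry: r = 32 mm, L = 160 mm, e = 0 mm; θ ← 0°
rotate_crank_by(+20°): θ ← 0° +20° = 20°
rotate_crank_by(+69°): θ ← 20° +69° = 89°
rotate_crank_by(-17°): θ ← 89° -17° = 72°
rotate_crank_by(+68°): θ ← 72° +68° = 140°
rotate_crank_by(+69°): θ ← 140° +69° = 209°
rotate_crank_by(-70°): θ ← 209° -70° = 139°
rotate_crank_by(+7°): θ ← 139° +7° = 146°
rotate_crank_by(-6°): θ ← 146° -6° = 140°
crank pin P = (r cos θ, r sin θ) = (-24.513422, 20.569204)
h = r sin θ − e = 20.569204 − 0 = 20.569204
sin φ = h / L = 20.569204 / 160 = 0.12855752
φ = arcsin(0.12855752) = 7.386245°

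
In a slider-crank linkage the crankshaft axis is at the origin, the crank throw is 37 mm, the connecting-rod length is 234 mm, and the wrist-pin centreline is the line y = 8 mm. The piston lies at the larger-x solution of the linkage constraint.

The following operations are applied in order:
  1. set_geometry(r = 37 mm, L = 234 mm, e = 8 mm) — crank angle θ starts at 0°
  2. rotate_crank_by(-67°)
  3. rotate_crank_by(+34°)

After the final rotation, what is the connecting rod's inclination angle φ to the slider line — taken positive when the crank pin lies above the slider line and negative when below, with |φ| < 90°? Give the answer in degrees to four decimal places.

set_geometry: r = 37 mm, L = 234 mm, e = 8 mm; θ ← 0°
rotate_crank_by(-67°): θ ← 0° -67° = -67°
rotate_crank_by(+34°): θ ← -67° +34° = -33°
crank pin P = (r cos θ, r sin θ) = (31.030811, -20.151644)
h = r sin θ − e = -20.151644 − 8 = -28.151644
sin φ = h / L = -28.151644 / 234 = -0.12030617
φ = arcsin(-0.12030617) = -6.909773°

-6.9098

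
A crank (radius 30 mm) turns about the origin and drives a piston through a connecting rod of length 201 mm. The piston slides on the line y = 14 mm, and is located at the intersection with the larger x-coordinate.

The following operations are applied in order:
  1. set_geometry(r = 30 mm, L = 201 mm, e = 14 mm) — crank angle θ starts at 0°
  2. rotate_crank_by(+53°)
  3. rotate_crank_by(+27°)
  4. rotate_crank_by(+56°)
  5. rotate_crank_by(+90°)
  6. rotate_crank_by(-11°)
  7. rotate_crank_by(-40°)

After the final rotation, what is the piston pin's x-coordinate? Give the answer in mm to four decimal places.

set_geometry: r = 30 mm, L = 201 mm, e = 14 mm; θ ← 0°
rotate_crank_by(+53°): θ ← 0° +53° = 53°
rotate_crank_by(+27°): θ ← 53° +27° = 80°
rotate_crank_by(+56°): θ ← 80° +56° = 136°
rotate_crank_by(+90°): θ ← 136° +90° = 226°
rotate_crank_by(-11°): θ ← 226° -11° = 215°
rotate_crank_by(-40°): θ ← 215° -40° = 175°
crank pin P = (r cos θ, r sin θ) = (-29.885841, 2.614672)
h = r sin θ − e = 2.614672 − 14 = -11.385328
x = r cos θ + √(L² − h²) = -29.885841 + √(40401.0 − 129.6257) = -29.885841 + 200.677289 = 170.791448

170.7914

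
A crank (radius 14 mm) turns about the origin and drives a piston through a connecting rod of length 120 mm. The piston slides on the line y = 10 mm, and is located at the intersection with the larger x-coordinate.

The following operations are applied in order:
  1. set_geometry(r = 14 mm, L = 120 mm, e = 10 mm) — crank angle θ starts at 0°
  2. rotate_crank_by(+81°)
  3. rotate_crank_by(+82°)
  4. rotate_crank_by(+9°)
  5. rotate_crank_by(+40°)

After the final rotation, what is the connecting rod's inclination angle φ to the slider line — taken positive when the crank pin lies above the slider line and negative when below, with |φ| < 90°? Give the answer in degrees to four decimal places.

set_geometry: r = 14 mm, L = 120 mm, e = 10 mm; θ ← 0°
rotate_crank_by(+81°): θ ← 0° +81° = 81°
rotate_crank_by(+82°): θ ← 81° +82° = 163°
rotate_crank_by(+9°): θ ← 163° +9° = 172°
rotate_crank_by(+40°): θ ← 172° +40° = 212°
crank pin P = (r cos θ, r sin θ) = (-11.872673, -7.418870)
h = r sin θ − e = -7.418870 − 10 = -17.418870
sin φ = h / L = -17.418870 / 120 = -0.14515725
φ = arcsin(-0.14515725) = -8.346385°

-8.3464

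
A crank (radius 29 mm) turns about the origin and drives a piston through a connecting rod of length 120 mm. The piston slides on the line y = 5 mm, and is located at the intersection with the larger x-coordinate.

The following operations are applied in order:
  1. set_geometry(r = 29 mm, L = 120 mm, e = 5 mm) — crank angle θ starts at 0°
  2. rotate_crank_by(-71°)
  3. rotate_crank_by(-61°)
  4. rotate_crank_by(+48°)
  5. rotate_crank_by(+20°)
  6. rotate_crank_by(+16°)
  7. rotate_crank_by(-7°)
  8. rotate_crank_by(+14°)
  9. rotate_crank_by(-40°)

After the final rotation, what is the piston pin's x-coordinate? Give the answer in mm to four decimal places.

set_geometry: r = 29 mm, L = 120 mm, e = 5 mm; θ ← 0°
rotate_crank_by(-71°): θ ← 0° -71° = -71°
rotate_crank_by(-61°): θ ← -71° -61° = -132°
rotate_crank_by(+48°): θ ← -132° +48° = -84°
rotate_crank_by(+20°): θ ← -84° +20° = -64°
rotate_crank_by(+16°): θ ← -64° +16° = -48°
rotate_crank_by(-7°): θ ← -48° -7° = -55°
rotate_crank_by(+14°): θ ← -55° +14° = -41°
rotate_crank_by(-40°): θ ← -41° -40° = -81°
crank pin P = (r cos θ, r sin θ) = (4.536599, -28.642962)
h = r sin θ − e = -28.642962 − 5 = -33.642962
x = r cos θ + √(L² − h²) = 4.536599 + √(14400.0 − 1131.8489) = 4.536599 + 115.187461 = 119.724060

119.7241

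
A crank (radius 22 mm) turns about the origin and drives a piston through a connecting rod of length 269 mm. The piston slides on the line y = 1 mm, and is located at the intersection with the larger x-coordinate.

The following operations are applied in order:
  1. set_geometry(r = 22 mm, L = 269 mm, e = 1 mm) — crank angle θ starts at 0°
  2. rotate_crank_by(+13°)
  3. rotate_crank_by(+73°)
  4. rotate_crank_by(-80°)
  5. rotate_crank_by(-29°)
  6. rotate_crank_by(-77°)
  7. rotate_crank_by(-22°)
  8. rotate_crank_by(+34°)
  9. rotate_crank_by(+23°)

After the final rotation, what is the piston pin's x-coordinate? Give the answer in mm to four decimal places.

277.4814

set_geometry: r = 22 mm, L = 269 mm, e = 1 mm; θ ← 0°
rotate_crank_by(+13°): θ ← 0° +13° = 13°
rotate_crank_by(+73°): θ ← 13° +73° = 86°
rotate_crank_by(-80°): θ ← 86° -80° = 6°
rotate_crank_by(-29°): θ ← 6° -29° = -23°
rotate_crank_by(-77°): θ ← -23° -77° = -100°
rotate_crank_by(-22°): θ ← -100° -22° = -122°
rotate_crank_by(+34°): θ ← -122° +34° = -88°
rotate_crank_by(+23°): θ ← -88° +23° = -65°
crank pin P = (r cos θ, r sin θ) = (9.297602, -19.938771)
h = r sin θ − e = -19.938771 − 1 = -20.938771
x = r cos θ + √(L² − h²) = 9.297602 + √(72361.0 − 438.4321) = 9.297602 + 268.183832 = 277.481434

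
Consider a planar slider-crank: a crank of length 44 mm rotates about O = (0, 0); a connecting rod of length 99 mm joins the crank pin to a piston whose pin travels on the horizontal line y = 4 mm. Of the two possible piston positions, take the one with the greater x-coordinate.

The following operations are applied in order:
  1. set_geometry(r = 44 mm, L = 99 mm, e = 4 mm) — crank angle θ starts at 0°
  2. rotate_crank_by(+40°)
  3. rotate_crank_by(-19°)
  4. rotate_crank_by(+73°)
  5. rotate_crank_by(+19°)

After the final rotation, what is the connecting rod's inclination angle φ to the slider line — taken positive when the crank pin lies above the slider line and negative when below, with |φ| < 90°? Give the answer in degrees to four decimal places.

21.6360

set_geometry: r = 44 mm, L = 99 mm, e = 4 mm; θ ← 0°
rotate_crank_by(+40°): θ ← 0° +40° = 40°
rotate_crank_by(-19°): θ ← 40° -19° = 21°
rotate_crank_by(+73°): θ ← 21° +73° = 94°
rotate_crank_by(+19°): θ ← 94° +19° = 113°
crank pin P = (r cos θ, r sin θ) = (-17.192170, 40.502214)
h = r sin θ − e = 40.502214 − 4 = 36.502214
sin φ = h / L = 36.502214 / 99 = 0.36870923
φ = arcsin(0.36870923) = 21.636034°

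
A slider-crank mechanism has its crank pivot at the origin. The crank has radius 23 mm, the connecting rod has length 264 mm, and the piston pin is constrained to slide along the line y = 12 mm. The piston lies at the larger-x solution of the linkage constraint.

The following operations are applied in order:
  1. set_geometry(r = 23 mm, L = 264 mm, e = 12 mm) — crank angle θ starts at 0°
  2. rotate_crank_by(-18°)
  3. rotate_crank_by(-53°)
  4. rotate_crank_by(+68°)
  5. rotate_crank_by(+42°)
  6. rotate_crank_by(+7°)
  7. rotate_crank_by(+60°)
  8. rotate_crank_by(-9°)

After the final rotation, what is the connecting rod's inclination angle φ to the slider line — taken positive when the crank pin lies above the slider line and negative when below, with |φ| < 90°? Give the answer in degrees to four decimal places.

set_geometry: r = 23 mm, L = 264 mm, e = 12 mm; θ ← 0°
rotate_crank_by(-18°): θ ← 0° -18° = -18°
rotate_crank_by(-53°): θ ← -18° -53° = -71°
rotate_crank_by(+68°): θ ← -71° +68° = -3°
rotate_crank_by(+42°): θ ← -3° +42° = 39°
rotate_crank_by(+7°): θ ← 39° +7° = 46°
rotate_crank_by(+60°): θ ← 46° +60° = 106°
rotate_crank_by(-9°): θ ← 106° -9° = 97°
crank pin P = (r cos θ, r sin θ) = (-2.802995, 22.828561)
h = r sin θ − e = 22.828561 − 12 = 10.828561
sin φ = h / L = 10.828561 / 264 = 0.04101728
φ = arcsin(0.04101728) = 2.350776°

2.3508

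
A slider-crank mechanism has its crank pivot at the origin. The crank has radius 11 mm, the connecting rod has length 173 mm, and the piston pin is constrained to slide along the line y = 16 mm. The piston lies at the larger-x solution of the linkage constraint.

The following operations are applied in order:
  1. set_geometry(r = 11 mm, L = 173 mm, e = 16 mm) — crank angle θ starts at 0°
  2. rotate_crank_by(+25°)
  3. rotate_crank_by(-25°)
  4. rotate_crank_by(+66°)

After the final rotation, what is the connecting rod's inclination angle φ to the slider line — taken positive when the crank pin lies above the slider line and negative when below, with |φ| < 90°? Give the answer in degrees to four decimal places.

-1.9713

set_geometry: r = 11 mm, L = 173 mm, e = 16 mm; θ ← 0°
rotate_crank_by(+25°): θ ← 0° +25° = 25°
rotate_crank_by(-25°): θ ← 25° -25° = 0°
rotate_crank_by(+66°): θ ← 0° +66° = 66°
crank pin P = (r cos θ, r sin θ) = (4.474103, 10.049000)
h = r sin θ − e = 10.049000 − 16 = -5.951000
sin φ = h / L = -5.951000 / 173 = -0.03439884
φ = arcsin(-0.03439884) = -1.971297°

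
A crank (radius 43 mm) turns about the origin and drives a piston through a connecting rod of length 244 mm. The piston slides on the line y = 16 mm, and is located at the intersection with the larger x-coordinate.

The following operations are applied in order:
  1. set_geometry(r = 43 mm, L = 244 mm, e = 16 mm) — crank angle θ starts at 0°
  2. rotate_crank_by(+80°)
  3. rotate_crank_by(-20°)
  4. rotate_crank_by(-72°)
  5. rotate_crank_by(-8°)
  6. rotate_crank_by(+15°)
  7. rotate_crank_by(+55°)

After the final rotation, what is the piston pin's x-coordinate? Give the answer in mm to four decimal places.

set_geometry: r = 43 mm, L = 244 mm, e = 16 mm; θ ← 0°
rotate_crank_by(+80°): θ ← 0° +80° = 80°
rotate_crank_by(-20°): θ ← 80° -20° = 60°
rotate_crank_by(-72°): θ ← 60° -72° = -12°
rotate_crank_by(-8°): θ ← -12° -8° = -20°
rotate_crank_by(+15°): θ ← -20° +15° = -5°
rotate_crank_by(+55°): θ ← -5° +55° = 50°
crank pin P = (r cos θ, r sin θ) = (27.639867, 32.939911)
h = r sin θ − e = 32.939911 − 16 = 16.939911
x = r cos θ + √(L² − h²) = 27.639867 + √(59536.0 − 286.9606) = 27.639867 + 243.411256 = 271.051123

271.0511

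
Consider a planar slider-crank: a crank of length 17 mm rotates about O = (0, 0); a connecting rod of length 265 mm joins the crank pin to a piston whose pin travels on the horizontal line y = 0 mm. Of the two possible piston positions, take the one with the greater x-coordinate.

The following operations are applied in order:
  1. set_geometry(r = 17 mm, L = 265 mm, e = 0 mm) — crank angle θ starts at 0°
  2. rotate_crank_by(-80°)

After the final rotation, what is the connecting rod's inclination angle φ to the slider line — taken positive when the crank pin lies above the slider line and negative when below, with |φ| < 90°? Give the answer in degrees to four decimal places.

-3.6222

set_geometry: r = 17 mm, L = 265 mm, e = 0 mm; θ ← 0°
rotate_crank_by(-80°): θ ← 0° -80° = -80°
crank pin P = (r cos θ, r sin θ) = (2.952019, -16.741732)
h = r sin θ − e = -16.741732 − 0 = -16.741732
sin φ = h / L = -16.741732 / 265 = -0.06317635
φ = arcsin(-0.06317635) = -3.622150°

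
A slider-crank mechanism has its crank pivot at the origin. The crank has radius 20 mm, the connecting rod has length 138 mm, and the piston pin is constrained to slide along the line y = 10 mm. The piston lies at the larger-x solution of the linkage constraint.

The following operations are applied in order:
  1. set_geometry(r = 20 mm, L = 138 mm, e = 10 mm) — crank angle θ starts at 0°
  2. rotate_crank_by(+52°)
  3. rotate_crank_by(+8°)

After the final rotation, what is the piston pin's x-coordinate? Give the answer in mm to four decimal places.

147.8057

set_geometry: r = 20 mm, L = 138 mm, e = 10 mm; θ ← 0°
rotate_crank_by(+52°): θ ← 0° +52° = 52°
rotate_crank_by(+8°): θ ← 52° +8° = 60°
crank pin P = (r cos θ, r sin θ) = (10.000000, 17.320508)
h = r sin θ − e = 17.320508 − 10 = 7.320508
x = r cos θ + √(L² − h²) = 10.000000 + √(19044.0 − 53.5898) = 10.000000 + 137.805697 = 147.805697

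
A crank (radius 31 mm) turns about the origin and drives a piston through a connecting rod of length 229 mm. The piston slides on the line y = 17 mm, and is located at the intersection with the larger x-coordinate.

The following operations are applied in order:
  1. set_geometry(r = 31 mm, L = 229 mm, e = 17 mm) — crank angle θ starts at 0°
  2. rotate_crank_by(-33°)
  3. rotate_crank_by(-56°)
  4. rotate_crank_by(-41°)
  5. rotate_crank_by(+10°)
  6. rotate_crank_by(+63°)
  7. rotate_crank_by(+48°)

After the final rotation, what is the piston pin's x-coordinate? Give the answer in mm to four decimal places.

258.5736

set_geometry: r = 31 mm, L = 229 mm, e = 17 mm; θ ← 0°
rotate_crank_by(-33°): θ ← 0° -33° = -33°
rotate_crank_by(-56°): θ ← -33° -56° = -89°
rotate_crank_by(-41°): θ ← -89° -41° = -130°
rotate_crank_by(+10°): θ ← -130° +10° = -120°
rotate_crank_by(+63°): θ ← -120° +63° = -57°
rotate_crank_by(+48°): θ ← -57° +48° = -9°
crank pin P = (r cos θ, r sin θ) = (30.618339, -4.849468)
h = r sin θ − e = -4.849468 − 17 = -21.849468
x = r cos θ + √(L² − h²) = 30.618339 + √(52441.0 − 477.3993) = 30.618339 + 227.955260 = 258.573599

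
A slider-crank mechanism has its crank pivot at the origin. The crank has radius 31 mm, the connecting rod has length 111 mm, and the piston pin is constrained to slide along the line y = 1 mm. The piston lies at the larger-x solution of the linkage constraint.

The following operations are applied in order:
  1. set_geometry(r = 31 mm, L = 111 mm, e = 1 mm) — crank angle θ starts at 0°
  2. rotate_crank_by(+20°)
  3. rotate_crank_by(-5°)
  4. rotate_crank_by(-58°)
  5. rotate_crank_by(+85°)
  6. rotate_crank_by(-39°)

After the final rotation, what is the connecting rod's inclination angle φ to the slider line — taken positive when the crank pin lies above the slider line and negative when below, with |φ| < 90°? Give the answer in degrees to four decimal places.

0.3213

set_geometry: r = 31 mm, L = 111 mm, e = 1 mm; θ ← 0°
rotate_crank_by(+20°): θ ← 0° +20° = 20°
rotate_crank_by(-5°): θ ← 20° -5° = 15°
rotate_crank_by(-58°): θ ← 15° -58° = -43°
rotate_crank_by(+85°): θ ← -43° +85° = 42°
rotate_crank_by(-39°): θ ← 42° -39° = 3°
crank pin P = (r cos θ, r sin θ) = (30.957516, 1.622415)
h = r sin θ − e = 1.622415 − 1 = 0.622415
sin φ = h / L = 0.622415 / 111 = 0.00560734
φ = arcsin(0.00560734) = 0.321279°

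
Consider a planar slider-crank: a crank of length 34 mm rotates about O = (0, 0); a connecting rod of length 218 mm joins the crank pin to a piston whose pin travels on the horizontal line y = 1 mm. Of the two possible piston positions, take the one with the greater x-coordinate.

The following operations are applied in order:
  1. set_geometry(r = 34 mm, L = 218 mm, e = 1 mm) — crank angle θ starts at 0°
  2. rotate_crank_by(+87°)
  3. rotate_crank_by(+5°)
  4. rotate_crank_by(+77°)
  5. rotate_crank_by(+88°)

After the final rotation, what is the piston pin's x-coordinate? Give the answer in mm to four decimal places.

set_geometry: r = 34 mm, L = 218 mm, e = 1 mm; θ ← 0°
rotate_crank_by(+87°): θ ← 0° +87° = 87°
rotate_crank_by(+5°): θ ← 87° +5° = 92°
rotate_crank_by(+77°): θ ← 92° +77° = 169°
rotate_crank_by(+88°): θ ← 169° +88° = 257°
crank pin P = (r cos θ, r sin θ) = (-7.648336, -33.128582)
h = r sin θ − e = -33.128582 − 1 = -34.128582
x = r cos θ + √(L² − h²) = -7.648336 + √(47524.0 − 1164.7601) = -7.648336 + 215.311959 = 207.663624

207.6636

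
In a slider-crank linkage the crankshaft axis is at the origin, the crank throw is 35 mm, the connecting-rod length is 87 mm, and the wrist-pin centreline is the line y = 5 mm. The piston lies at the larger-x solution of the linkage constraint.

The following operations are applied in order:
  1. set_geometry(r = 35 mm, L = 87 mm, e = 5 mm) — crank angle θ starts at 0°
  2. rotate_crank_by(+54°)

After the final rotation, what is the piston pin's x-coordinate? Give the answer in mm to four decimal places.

set_geometry: r = 35 mm, L = 87 mm, e = 5 mm; θ ← 0°
rotate_crank_by(+54°): θ ← 0° +54° = 54°
crank pin P = (r cos θ, r sin θ) = (20.572484, 28.315595)
h = r sin θ − e = 28.315595 − 5 = 23.315595
x = r cos θ + √(L² − h²) = 20.572484 + √(7569.0 − 543.6170) = 20.572484 + 83.817558 = 104.390042

104.3900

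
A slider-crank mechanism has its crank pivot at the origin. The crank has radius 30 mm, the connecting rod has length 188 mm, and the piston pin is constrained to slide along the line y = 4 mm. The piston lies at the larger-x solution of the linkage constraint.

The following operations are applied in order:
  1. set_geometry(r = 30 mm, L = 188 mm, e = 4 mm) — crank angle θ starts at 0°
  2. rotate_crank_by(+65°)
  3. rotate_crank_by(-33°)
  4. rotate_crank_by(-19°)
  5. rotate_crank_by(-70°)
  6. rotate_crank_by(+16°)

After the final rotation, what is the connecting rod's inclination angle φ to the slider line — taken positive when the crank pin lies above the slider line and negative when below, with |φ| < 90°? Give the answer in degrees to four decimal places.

set_geometry: r = 30 mm, L = 188 mm, e = 4 mm; θ ← 0°
rotate_crank_by(+65°): θ ← 0° +65° = 65°
rotate_crank_by(-33°): θ ← 65° -33° = 32°
rotate_crank_by(-19°): θ ← 32° -19° = 13°
rotate_crank_by(-70°): θ ← 13° -70° = -57°
rotate_crank_by(+16°): θ ← -57° +16° = -41°
crank pin P = (r cos θ, r sin θ) = (22.641287, -19.681771)
h = r sin θ − e = -19.681771 − 4 = -23.681771
sin φ = h / L = -23.681771 / 188 = -0.12596687
φ = arcsin(-0.12596687) = -7.236595°

-7.2366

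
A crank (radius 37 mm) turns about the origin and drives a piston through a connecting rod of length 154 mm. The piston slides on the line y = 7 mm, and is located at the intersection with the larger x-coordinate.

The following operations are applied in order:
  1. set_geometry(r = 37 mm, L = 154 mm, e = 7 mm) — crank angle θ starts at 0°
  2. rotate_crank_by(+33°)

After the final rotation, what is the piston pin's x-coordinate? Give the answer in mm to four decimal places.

set_geometry: r = 37 mm, L = 154 mm, e = 7 mm; θ ← 0°
rotate_crank_by(+33°): θ ← 0° +33° = 33°
crank pin P = (r cos θ, r sin θ) = (31.030811, 20.151644)
h = r sin θ − e = 20.151644 − 7 = 13.151644
x = r cos θ + √(L² − h²) = 31.030811 + √(23716.0 − 172.9657) = 31.030811 + 153.437395 = 184.468206

184.4682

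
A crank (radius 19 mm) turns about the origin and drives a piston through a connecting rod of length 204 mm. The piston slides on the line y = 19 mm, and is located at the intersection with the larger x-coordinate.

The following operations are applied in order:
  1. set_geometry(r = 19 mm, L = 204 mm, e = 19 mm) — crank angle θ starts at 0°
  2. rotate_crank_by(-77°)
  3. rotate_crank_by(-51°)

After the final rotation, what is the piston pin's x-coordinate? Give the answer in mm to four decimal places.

set_geometry: r = 19 mm, L = 204 mm, e = 19 mm; θ ← 0°
rotate_crank_by(-77°): θ ← 0° -77° = -77°
rotate_crank_by(-51°): θ ← -77° -51° = -128°
crank pin P = (r cos θ, r sin θ) = (-11.697568, -14.972204)
h = r sin θ − e = -14.972204 − 19 = -33.972204
x = r cos θ + √(L² − h²) = -11.697568 + √(41616.0 − 1154.1107) = -11.697568 + 201.151409 = 189.453841

189.4538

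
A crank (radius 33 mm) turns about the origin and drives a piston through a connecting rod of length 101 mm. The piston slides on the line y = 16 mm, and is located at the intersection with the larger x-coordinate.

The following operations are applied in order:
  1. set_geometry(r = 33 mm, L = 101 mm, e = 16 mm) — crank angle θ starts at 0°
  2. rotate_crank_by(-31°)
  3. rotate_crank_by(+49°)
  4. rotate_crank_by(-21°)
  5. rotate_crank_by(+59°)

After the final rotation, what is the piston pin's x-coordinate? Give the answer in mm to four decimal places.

set_geometry: r = 33 mm, L = 101 mm, e = 16 mm; θ ← 0°
rotate_crank_by(-31°): θ ← 0° -31° = -31°
rotate_crank_by(+49°): θ ← -31° +49° = 18°
rotate_crank_by(-21°): θ ← 18° -21° = -3°
rotate_crank_by(+59°): θ ← -3° +59° = 56°
crank pin P = (r cos θ, r sin θ) = (18.453366, 27.358240)
h = r sin θ − e = 27.358240 − 16 = 11.358240
x = r cos θ + √(L² − h²) = 18.453366 + √(10201.0 − 129.0096) = 18.453366 + 100.359306 = 118.812672

118.8127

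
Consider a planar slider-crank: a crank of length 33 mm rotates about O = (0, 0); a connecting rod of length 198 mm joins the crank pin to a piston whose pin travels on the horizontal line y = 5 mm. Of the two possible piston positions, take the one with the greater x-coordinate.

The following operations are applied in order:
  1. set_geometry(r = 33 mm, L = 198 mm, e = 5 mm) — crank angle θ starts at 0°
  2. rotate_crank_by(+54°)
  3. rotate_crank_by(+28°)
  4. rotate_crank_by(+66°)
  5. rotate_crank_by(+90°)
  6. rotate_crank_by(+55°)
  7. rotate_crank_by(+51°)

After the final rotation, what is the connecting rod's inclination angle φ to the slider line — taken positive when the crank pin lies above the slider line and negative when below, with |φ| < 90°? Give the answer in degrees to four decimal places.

-4.0825

set_geometry: r = 33 mm, L = 198 mm, e = 5 mm; θ ← 0°
rotate_crank_by(+54°): θ ← 0° +54° = 54°
rotate_crank_by(+28°): θ ← 54° +28° = 82°
rotate_crank_by(+66°): θ ← 82° +66° = 148°
rotate_crank_by(+90°): θ ← 148° +90° = 238°
rotate_crank_by(+55°): θ ← 238° +55° = 293°
rotate_crank_by(+51°): θ ← 293° +51° = 344°
crank pin P = (r cos θ, r sin θ) = (31.721636, -9.096033)
h = r sin θ − e = -9.096033 − 5 = -14.096033
sin φ = h / L = -14.096033 / 198 = -0.07119208
φ = arcsin(-0.07119208) = -4.082459°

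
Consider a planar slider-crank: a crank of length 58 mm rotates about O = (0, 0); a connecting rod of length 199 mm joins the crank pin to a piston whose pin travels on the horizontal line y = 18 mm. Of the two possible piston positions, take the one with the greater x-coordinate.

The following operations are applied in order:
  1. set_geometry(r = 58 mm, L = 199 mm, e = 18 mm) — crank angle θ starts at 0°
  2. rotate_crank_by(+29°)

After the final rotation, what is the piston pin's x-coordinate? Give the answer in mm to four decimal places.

set_geometry: r = 58 mm, L = 199 mm, e = 18 mm; θ ← 0°
rotate_crank_by(+29°): θ ← 0° +29° = 29°
crank pin P = (r cos θ, r sin θ) = (50.727943, 28.118958)
h = r sin θ − e = 28.118958 − 18 = 10.118958
x = r cos θ + √(L² − h²) = 50.727943 + √(39601.0 − 102.3933) = 50.727943 + 198.742564 = 249.470507

249.4705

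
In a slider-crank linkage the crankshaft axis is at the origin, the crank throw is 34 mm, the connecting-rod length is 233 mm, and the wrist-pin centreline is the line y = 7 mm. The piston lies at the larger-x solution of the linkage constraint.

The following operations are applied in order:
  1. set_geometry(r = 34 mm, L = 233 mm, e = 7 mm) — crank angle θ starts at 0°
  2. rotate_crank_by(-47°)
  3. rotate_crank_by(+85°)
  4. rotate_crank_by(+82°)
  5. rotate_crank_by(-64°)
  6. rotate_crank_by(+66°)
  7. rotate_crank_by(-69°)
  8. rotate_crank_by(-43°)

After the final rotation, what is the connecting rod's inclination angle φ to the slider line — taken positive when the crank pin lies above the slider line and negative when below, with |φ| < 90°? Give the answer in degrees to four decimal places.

set_geometry: r = 34 mm, L = 233 mm, e = 7 mm; θ ← 0°
rotate_crank_by(-47°): θ ← 0° -47° = -47°
rotate_crank_by(+85°): θ ← -47° +85° = 38°
rotate_crank_by(+82°): θ ← 38° +82° = 120°
rotate_crank_by(-64°): θ ← 120° -64° = 56°
rotate_crank_by(+66°): θ ← 56° +66° = 122°
rotate_crank_by(-69°): θ ← 122° -69° = 53°
rotate_crank_by(-43°): θ ← 53° -43° = 10°
crank pin P = (r cos θ, r sin θ) = (33.483464, 5.904038)
h = r sin θ − e = 5.904038 − 7 = -1.095962
sin φ = h / L = -1.095962 / 233 = -0.00470370
φ = arcsin(-0.00470370) = -0.269503°

-0.2695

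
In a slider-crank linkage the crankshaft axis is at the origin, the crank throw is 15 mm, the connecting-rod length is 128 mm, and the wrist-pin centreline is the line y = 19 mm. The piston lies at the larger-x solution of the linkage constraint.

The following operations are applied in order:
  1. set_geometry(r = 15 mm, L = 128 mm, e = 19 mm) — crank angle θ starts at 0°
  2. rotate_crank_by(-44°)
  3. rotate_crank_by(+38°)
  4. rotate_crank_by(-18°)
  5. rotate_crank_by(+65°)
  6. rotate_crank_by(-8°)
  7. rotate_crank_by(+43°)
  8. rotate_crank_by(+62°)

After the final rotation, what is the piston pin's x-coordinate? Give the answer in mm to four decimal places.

116.5386

set_geometry: r = 15 mm, L = 128 mm, e = 19 mm; θ ← 0°
rotate_crank_by(-44°): θ ← 0° -44° = -44°
rotate_crank_by(+38°): θ ← -44° +38° = -6°
rotate_crank_by(-18°): θ ← -6° -18° = -24°
rotate_crank_by(+65°): θ ← -24° +65° = 41°
rotate_crank_by(-8°): θ ← 41° -8° = 33°
rotate_crank_by(+43°): θ ← 33° +43° = 76°
rotate_crank_by(+62°): θ ← 76° +62° = 138°
crank pin P = (r cos θ, r sin θ) = (-11.147172, 10.036959)
h = r sin θ − e = 10.036959 − 19 = -8.963041
x = r cos θ + √(L² − h²) = -11.147172 + √(16384.0 − 80.3361) = -11.147172 + 127.685801 = 116.538629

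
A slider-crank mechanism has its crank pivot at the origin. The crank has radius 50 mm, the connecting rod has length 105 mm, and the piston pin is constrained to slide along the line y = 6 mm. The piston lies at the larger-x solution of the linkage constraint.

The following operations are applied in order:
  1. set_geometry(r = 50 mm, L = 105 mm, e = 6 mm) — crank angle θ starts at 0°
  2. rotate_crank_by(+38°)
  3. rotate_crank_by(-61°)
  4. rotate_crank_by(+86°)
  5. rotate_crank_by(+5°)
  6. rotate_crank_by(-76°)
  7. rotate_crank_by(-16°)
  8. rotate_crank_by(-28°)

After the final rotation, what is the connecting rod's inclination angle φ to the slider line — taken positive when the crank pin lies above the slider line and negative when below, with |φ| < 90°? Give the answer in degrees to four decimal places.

-25.6191

set_geometry: r = 50 mm, L = 105 mm, e = 6 mm; θ ← 0°
rotate_crank_by(+38°): θ ← 0° +38° = 38°
rotate_crank_by(-61°): θ ← 38° -61° = -23°
rotate_crank_by(+86°): θ ← -23° +86° = 63°
rotate_crank_by(+5°): θ ← 63° +5° = 68°
rotate_crank_by(-76°): θ ← 68° -76° = -8°
rotate_crank_by(-16°): θ ← -8° -16° = -24°
rotate_crank_by(-28°): θ ← -24° -28° = -52°
crank pin P = (r cos θ, r sin θ) = (30.783074, -39.400538)
h = r sin θ − e = -39.400538 − 6 = -45.400538
sin φ = h / L = -45.400538 / 105 = -0.43238607
φ = arcsin(-0.43238607) = -25.619082°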